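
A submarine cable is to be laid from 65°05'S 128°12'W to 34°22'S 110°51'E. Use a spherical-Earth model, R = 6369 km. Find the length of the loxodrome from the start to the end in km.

8956 km

Δψ = ln[tan(π/4+φ₂/2)/tan(π/4+φ₁/2)] = +0.8705;  Δφ = +0.5361 rad,  Δλ = -2.1110 rad
q = Δφ/Δψ = 0.6159
d = R·√(Δφ² + q²Δλ²) = 6369·1.40626 = 8956 km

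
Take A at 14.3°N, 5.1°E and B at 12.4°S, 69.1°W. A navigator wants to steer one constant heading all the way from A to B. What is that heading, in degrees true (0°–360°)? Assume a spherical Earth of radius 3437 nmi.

250.0°

Meridional parts: M(φ₁)=+0.2522, M(φ₂)=-0.2181 → ΔM = -0.4703;  Δλ = -1.2950 rad
tan C = Δλ / ΔM = +2.7534 → C = 250.04°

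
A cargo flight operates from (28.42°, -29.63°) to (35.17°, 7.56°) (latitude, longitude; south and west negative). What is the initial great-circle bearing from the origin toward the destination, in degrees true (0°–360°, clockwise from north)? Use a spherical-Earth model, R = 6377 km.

N = sin Δλ·cos φ₂ = +0.4941;  D = cos φ₁ sin φ₂ − sin φ₁ cos φ₂ cos Δλ = +0.1967
initial course = atan2(N, D) = 68.30°

68.3°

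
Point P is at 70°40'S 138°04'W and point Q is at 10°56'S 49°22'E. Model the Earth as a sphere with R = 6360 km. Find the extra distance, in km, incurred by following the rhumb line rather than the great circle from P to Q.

3382 km

Great circle: cos σ = sin φ₁ sin φ₂ + cos φ₁ cos φ₂ cos Δλ,  σ = 1.7146 rad → d_gc = 10905.1 km
Rhumb line: Δψ = +1.5780, q = Δφ/Δψ = 0.6607, d_rh = R√(Δφ²+q²Δλ²) = 14287.3 km
Excess = 14287.3 − 10905.1 = 3382.2 ≈ 3382 km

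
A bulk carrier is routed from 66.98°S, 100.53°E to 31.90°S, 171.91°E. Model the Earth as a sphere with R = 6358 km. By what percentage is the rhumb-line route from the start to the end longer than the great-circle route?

Great circle: σ = 0.9368 rad → d_gc = Rσ = 5956.2 km
Rhumb: Δφ = +0.6123, Δλ = +1.2458, Δψ = +1.0035, q = Δφ/Δψ = 0.6102 → d_rh = R√(Δφ²+q²Δλ²) = 6205.7 km
Excess = (6205.7 − 5956.2) / 5956.2 = 249.5 / 5956.2 = 4.19% ≈ 4.2%

4.2%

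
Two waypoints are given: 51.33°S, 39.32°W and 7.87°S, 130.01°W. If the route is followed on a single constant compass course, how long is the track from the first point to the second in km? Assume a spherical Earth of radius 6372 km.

9701 km

Δψ = ln[tan(π/4+φ₂/2)/tan(π/4+φ₁/2)] = +0.9095;  Δφ = +0.7585 rad,  Δλ = -1.5828 rad
q = Δφ/Δψ = 0.8340
d = R·√(Δφ² + q²Δλ²) = 6372·1.52247 = 9701 km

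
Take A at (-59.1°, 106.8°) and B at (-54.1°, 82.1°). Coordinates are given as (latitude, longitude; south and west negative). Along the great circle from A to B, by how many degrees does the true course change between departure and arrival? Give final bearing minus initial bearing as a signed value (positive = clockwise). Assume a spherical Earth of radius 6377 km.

+20.7°

At departure: θ₁ = atan2(sin Δλ cos φ₂, cos φ₁ sin φ₂ − sin φ₁ cos φ₂ cos Δλ) = 279.53°
At arrival: θ₂ = atan2(sin Δλ cos φ₁, −cos φ₂ sin φ₁ + sin φ₂ cos φ₁ cos Δλ) = 300.26°
Δθ = θ₂ − θ₁ = +20.7°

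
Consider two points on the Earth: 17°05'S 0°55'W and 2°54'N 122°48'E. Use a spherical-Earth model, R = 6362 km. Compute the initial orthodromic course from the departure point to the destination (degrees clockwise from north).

θ = atan2( sin Δλ·cos φ₂ ,  cos φ₁ sin φ₂ − sin φ₁ cos φ₂ cos Δλ )
  = atan2(+0.8307, -0.1145) = 97.85°

97.8°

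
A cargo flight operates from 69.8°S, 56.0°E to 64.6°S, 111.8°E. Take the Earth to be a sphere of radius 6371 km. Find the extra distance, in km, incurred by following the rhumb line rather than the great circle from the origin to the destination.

Great circle: cos σ = sin φ₁ sin φ₂ + cos φ₁ cos φ₂ cos Δλ,  σ = 0.3736 rad → d_gc = 2380.1 km
Rhumb line: Δψ = +0.2352, q = Δφ/Δψ = 0.3859, d_rh = R√(Δφ²+q²Δλ²) = 2463.0 km
Excess = 2463.0 − 2380.1 = 82.9 ≈ 83 km

83 km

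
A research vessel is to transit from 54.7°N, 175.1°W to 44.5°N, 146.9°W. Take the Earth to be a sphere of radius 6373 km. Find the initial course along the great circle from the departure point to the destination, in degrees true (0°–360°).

N = sin Δλ·cos φ₂ = +0.3370;  D = cos φ₁ sin φ₂ − sin φ₁ cos φ₂ cos Δλ = -0.1080
initial course = atan2(N, D) = 107.77°

107.8°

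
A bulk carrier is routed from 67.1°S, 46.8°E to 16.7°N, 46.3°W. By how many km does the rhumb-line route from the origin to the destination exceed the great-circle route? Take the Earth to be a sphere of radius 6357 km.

Great circle: cos σ = sin φ₁ sin φ₂ + cos φ₁ cos φ₂ cos Δλ,  σ = 1.8597 rad → d_gc = 11821.9 km
Rhumb line: Δψ = +1.8925, q = Δφ/Δψ = 0.7728, d_rh = R√(Δφ²+q²Δλ²) = 12254.6 km
Excess = 12254.6 − 11821.9 = 432.7 ≈ 433 km

433 km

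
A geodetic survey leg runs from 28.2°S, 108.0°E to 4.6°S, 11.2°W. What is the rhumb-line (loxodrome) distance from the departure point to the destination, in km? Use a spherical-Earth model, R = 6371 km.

Rhumb course C = atan2(Δλ, Δψ) with Δψ = ln[tan(π/4+φ₂/2)/tan(π/4+φ₁/2)] = +0.4330, Δλ = -2.0804 → C = 281.76°
d = R·|Δφ| / |cos C| = 6371·0.41190 / 0.20375 = 12879 km

12879 km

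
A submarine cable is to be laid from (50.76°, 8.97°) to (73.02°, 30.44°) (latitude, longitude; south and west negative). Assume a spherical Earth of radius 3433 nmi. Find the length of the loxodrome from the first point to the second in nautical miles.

Rhumb course C = atan2(Δλ, Δψ) with Δψ = ln[tan(π/4+φ₂/2)/tan(π/4+φ₁/2)] = +0.8705, Δλ = +0.3747 → C = 23.29°
d = R·|Δφ| / |cos C| = 3433·0.38851 / 0.91851 = 1452 nmi

1452 nmi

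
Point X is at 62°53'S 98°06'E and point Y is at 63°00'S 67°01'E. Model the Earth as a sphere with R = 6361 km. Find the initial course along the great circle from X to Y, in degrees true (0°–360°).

255.6°

N = sin Δλ·cos φ₂ = -0.2344;  D = cos φ₁ sin φ₂ − sin φ₁ cos φ₂ cos Δλ = -0.0601
initial course = atan2(N, D) = 255.63°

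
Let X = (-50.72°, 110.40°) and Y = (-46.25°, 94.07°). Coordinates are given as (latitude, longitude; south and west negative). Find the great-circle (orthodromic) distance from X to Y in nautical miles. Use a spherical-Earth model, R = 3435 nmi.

Haversine: a = sin²(Δφ/2)+cos φ₁ cos φ₂ sin²(Δλ/2) = 0.01035;  σ = 2·atan2(√a,√(1−a))
σ = 11.679° → d = Rσ = 3435·0.20384 = 700 nmi

700 nmi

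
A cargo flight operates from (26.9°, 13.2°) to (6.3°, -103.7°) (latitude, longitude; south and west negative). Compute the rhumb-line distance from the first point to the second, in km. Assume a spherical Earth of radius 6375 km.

Δψ = ln[tan(π/4+φ₂/2)/tan(π/4+φ₁/2)] = -0.3776;  Δφ = -0.3595 rad,  Δλ = -2.0403 rad
q = Δφ/Δψ = 0.9522
d = R·√(Δφ² + q²Δλ²) = 6375·1.97579 = 12596 km

12596 km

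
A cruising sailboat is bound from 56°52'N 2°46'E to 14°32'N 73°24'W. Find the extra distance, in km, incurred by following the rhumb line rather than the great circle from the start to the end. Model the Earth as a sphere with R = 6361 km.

242 km

Great circle: cos σ = sin φ₁ sin φ₂ + cos φ₁ cos φ₂ cos Δλ,  σ = 1.2274 rad → d_gc = 7807.8 km
Rhumb line: Δψ = -0.9560, q = Δφ/Δψ = 0.7729, d_rh = R√(Δφ²+q²Δλ²) = 8049.9 km
Excess = 8049.9 − 7807.8 = 242.1 ≈ 242 km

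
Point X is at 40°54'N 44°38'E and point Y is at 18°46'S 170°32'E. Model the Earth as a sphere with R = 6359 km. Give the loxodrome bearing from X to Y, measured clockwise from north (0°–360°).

Meridional parts: M(φ₁)=+0.7836, M(φ₂)=-0.3336 → ΔM = -1.1171;  Δλ = +2.1974 rad
tan C = Δλ / ΔM = -1.9670 → C = 116.95°

116.9°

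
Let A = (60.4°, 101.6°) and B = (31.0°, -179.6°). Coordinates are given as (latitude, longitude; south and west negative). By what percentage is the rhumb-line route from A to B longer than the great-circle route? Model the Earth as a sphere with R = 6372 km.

4.7%

Great circle: σ = 1.0121 rad → d_gc = Rσ = 6449.3 km
Rhumb: Δφ = -0.5131, Δλ = +1.3753, Δψ = -0.7614, q = Δφ/Δψ = 0.6739 → d_rh = R√(Δφ²+q²Δλ²) = 6750.3 km
Excess = (6750.3 − 6449.3) / 6449.3 = 301.0 / 6449.3 = 4.67% ≈ 4.7%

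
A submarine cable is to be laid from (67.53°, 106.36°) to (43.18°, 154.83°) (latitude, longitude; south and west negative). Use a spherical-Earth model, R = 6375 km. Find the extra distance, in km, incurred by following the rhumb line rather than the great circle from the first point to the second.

83 km

Great circle: cos σ = sin φ₁ sin φ₂ + cos φ₁ cos φ₂ cos Δλ,  σ = 0.6144 rad → d_gc = 3916.7 km
Rhumb line: Δψ = -0.7791, q = Δφ/Δψ = 0.5455, d_rh = R√(Δφ²+q²Δλ²) = 3999.3 km
Excess = 3999.3 − 3916.7 = 82.6 ≈ 83 km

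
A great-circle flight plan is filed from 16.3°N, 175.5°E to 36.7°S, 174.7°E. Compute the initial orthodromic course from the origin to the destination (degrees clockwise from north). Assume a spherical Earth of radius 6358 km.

180.8°

θ = atan2( sin Δλ·cos φ₂ ,  cos φ₁ sin φ₂ − sin φ₁ cos φ₂ cos Δλ )
  = atan2(-0.0112, -0.7986) = 180.80°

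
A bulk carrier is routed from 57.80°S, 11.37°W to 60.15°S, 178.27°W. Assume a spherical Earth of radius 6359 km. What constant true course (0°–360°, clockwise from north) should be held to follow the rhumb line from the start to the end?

Δψ = ln[tan(π/4+φ₂/2)/tan(π/4+φ₁/2)] = -0.0796
Δλ = -2.9130 rad (taken the short way round)
course = atan2(Δλ, Δψ) = 268.43°

268.4°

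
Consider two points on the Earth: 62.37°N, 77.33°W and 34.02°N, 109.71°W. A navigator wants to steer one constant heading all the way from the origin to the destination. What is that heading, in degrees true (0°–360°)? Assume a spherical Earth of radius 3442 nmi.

Δψ = ln[tan(π/4+φ₂/2)/tan(π/4+φ₁/2)] = -0.7707
Δλ = -0.5651 rad (taken the short way round)
course = atan2(Δλ, Δψ) = 216.25°

216.3°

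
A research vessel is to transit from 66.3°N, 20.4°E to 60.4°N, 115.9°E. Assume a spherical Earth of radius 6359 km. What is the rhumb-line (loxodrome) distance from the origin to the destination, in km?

4780 km

Rhumb course C = atan2(Δλ, Δψ) with Δψ = ln[tan(π/4+φ₂/2)/tan(π/4+φ₁/2)] = -0.2305, Δλ = +1.6668 → C = 97.87°
d = R·|Δφ| / |cos C| = 6359·0.10297 / 0.13698 = 4780 km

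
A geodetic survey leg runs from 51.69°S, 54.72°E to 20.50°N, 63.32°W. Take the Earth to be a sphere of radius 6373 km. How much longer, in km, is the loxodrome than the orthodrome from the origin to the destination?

Great circle: cos σ = sin φ₁ sin φ₂ + cos φ₁ cos φ₂ cos Δλ,  σ = 2.1505 rad → d_gc = 13705.0 km
Rhumb line: Δψ = +1.4231, q = Δφ/Δψ = 0.8854, d_rh = R√(Δφ²+q²Δλ²) = 14128.2 km
Excess = 14128.2 − 13705.0 = 423.2 ≈ 423 km

423 km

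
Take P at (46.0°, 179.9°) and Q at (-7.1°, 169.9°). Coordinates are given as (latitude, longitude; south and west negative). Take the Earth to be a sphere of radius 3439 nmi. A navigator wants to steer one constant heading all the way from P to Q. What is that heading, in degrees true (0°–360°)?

Δψ = ln[tan(π/4+φ₂/2)/tan(π/4+φ₁/2)] = -1.0305
Δλ = -0.1745 rad (taken the short way round)
course = atan2(Δλ, Δψ) = 189.61°

189.6°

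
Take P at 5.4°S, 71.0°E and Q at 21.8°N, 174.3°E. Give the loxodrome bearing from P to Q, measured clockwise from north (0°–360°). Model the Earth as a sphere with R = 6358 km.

Meridional parts: M(φ₁)=-0.0944, M(φ₂)=+0.3900 → ΔM = +0.4844;  Δλ = +1.8029 rad
tan C = Δλ / ΔM = +3.7220 → C = 74.96°

75.0°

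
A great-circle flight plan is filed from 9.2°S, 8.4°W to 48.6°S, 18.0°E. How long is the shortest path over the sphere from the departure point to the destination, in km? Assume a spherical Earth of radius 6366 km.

5022 km

Haversine: a = sin²(Δφ/2)+cos φ₁ cos φ₂ sin²(Δλ/2) = 0.14767;  σ = 2·atan2(√a,√(1−a))
σ = 45.198° → d = Rσ = 6366·0.78886 = 5022 km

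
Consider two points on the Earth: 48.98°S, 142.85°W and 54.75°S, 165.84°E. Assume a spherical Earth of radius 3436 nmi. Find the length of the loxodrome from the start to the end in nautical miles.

Δψ = ln[tan(π/4+φ₂/2)/tan(π/4+φ₁/2)] = -0.1634;  Δφ = -0.1007 rad,  Δλ = -0.8955 rad
q = Δφ/Δψ = 0.6164
d = R·√(Δφ² + q²Δλ²) = 3436·0.56112 = 1928 nmi

1928 nmi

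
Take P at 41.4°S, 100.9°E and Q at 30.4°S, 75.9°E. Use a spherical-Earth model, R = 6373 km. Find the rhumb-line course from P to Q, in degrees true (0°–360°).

298.6°

Meridional parts: M(φ₁)=-0.7951, M(φ₂)=-0.5574 → ΔM = +0.2378;  Δλ = -0.4363 rad
tan C = Δλ / ΔM = -1.8352 → C = 298.59°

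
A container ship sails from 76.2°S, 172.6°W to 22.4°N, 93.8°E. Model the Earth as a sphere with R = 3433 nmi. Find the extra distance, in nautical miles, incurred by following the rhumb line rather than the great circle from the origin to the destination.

Great circle: cos σ = sin φ₁ sin φ₂ + cos φ₁ cos φ₂ cos Δλ,  σ = 1.9648 rad → d_gc = 6745.3 nmi
Rhumb line: Δψ = +2.5132, q = Δφ/Δψ = 0.6848, d_rh = R√(Δφ²+q²Δλ²) = 7046.3 nmi
Excess = 7046.3 − 6745.3 = 301.0 ≈ 301 nmi

301 nmi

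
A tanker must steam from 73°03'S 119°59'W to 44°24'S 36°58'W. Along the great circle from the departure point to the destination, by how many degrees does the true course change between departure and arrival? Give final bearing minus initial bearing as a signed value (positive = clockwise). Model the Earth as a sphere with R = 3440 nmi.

Initial bearing θ₁ = atan2(sin Δλ cos φ₂, cos φ₁ sin φ₂ − sin φ₁ cos φ₂ cos Δλ) = 99.67°
Final bearing θ₂ = (initial bearing from the destination back to the start) + 180° = 23.72°
Δθ = θ₂ − θ₁ = -76.0°

-76.0°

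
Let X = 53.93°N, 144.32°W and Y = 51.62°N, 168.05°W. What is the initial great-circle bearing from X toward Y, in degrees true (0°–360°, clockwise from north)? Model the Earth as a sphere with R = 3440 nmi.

θ = atan2( sin Δλ·cos φ₂ ,  cos φ₁ sin φ₂ − sin φ₁ cos φ₂ cos Δλ )
  = atan2(-0.2499, +0.0021) = 270.49°

270.5°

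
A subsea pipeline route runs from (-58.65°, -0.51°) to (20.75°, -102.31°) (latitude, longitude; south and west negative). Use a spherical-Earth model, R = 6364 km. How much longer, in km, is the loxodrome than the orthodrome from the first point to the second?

Great circle: cos σ = sin φ₁ sin φ₂ + cos φ₁ cos φ₂ cos Δλ,  σ = 1.9846 rad → d_gc = 12629.7 km
Rhumb line: Δψ = +1.6411, q = Δφ/Δψ = 0.8444, d_rh = R√(Δφ²+q²Δλ²) = 12997.8 km
Excess = 12997.8 − 12629.7 = 368.1 ≈ 368 km

368 km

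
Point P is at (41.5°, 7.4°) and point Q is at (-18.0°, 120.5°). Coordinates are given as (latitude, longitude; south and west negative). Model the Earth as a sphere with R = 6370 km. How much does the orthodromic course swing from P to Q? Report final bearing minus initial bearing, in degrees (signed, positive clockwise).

+39.1°

Initial bearing θ₁ = atan2(sin Δλ cos φ₂, cos φ₁ sin φ₂ − sin φ₁ cos φ₂ cos Δλ) = 88.96°
Final bearing θ₂ = (initial bearing from the destination back to the start) + 180° = 128.06°
Δθ = θ₂ − θ₁ = +39.1°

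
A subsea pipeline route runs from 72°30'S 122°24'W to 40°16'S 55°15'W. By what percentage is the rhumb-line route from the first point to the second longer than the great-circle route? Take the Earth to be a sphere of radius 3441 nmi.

4.3%

Great circle: σ = 0.7876 rad → d_gc = Rσ = 2710.2 nmi
Rhumb: Δφ = +0.5626, Δλ = +1.1720, Δψ = +1.1024, q = Δφ/Δψ = 0.5103 → d_rh = R√(Δφ²+q²Δλ²) = 2825.5 nmi
Excess = (2825.5 − 2710.2) / 2710.2 = 115.3 / 2710.2 = 4.254% ≈ 4.3%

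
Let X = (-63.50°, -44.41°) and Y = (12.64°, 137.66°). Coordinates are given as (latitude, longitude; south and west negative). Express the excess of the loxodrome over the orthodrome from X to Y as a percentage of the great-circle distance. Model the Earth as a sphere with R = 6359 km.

Great circle: σ = 2.2536 rad → d_gc = Rσ = 14330.3 km
Rhumb: Δφ = +1.3289, Δλ = -3.1055, Δψ = +1.6686, q = Δφ/Δψ = 0.7964 → d_rh = R√(Δφ²+q²Δλ²) = 17853.8 km
Excess = (17853.8 − 14330.3) / 14330.3 = 3523.5 / 14330.3 = 24.59% ≈ 24.6%

24.6%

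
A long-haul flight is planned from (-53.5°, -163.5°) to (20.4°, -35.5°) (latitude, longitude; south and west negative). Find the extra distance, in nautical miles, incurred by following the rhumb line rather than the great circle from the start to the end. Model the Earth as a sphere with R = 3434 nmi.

340 nmi

Great circle: cos σ = sin φ₁ sin φ₂ + cos φ₁ cos φ₂ cos Δλ,  σ = 2.2439 rad → d_gc = 7705.7 nmi
Rhumb line: Δψ = +1.4732, q = Δφ/Δψ = 0.8755, d_rh = R√(Δφ²+q²Δλ²) = 8045.3 nmi
Excess = 8045.3 − 7705.7 = 339.6 ≈ 340 nmi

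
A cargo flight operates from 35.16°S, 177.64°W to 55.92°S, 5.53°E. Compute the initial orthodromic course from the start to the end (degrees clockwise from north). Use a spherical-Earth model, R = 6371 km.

N = sin Δλ·cos φ₂ = -0.0310;  D = cos φ₁ sin φ₂ − sin φ₁ cos φ₂ cos Δλ = -0.9993
initial course = atan2(N, D) = 181.78°

181.8°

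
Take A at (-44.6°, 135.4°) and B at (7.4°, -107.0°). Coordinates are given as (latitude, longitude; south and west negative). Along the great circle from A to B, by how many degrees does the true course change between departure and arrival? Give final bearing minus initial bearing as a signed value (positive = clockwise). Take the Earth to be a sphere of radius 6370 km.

-60.7°

Initial bearing θ₁ = atan2(sin Δλ cos φ₂, cos φ₁ sin φ₂ − sin φ₁ cos φ₂ cos Δλ) = 104.72°
Final bearing θ₂ = (initial bearing from the destination back to the start) + 180° = 43.98°
Δθ = θ₂ − θ₁ = -60.7°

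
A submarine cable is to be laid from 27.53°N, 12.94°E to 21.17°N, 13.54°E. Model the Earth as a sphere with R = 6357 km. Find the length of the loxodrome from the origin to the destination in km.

708 km

Δψ = ln[tan(π/4+φ₂/2)/tan(π/4+φ₁/2)] = -0.1219;  Δφ = -0.1110 rad,  Δλ = +0.0105 rad
q = Δφ/Δψ = 0.9104
d = R·√(Δφ² + q²Δλ²) = 6357·0.11141 = 708 km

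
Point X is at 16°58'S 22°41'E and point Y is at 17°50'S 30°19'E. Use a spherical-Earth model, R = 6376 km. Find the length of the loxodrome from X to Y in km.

816 km

Rhumb course C = atan2(Δλ, Δψ) with Δψ = ln[tan(π/4+φ₂/2)/tan(π/4+φ₁/2)] = -0.0159, Δλ = +0.1332 → C = 96.79°
d = R·|Δφ| / |cos C| = 6376·0.01513 / 0.11815 = 816 km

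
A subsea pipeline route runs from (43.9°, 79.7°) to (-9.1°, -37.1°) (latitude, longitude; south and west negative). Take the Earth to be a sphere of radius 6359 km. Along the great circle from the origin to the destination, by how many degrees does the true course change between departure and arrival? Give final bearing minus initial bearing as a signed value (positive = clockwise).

-57.0°

At departure: θ₁ = atan2(sin Δλ cos φ₂, cos φ₁ sin φ₂ − sin φ₁ cos φ₂ cos Δλ) = 282.46°
At arrival: θ₂ = atan2(sin Δλ cos φ₁, −cos φ₂ sin φ₁ + sin φ₂ cos φ₁ cos Δλ) = 225.44°
Δθ = θ₂ − θ₁ = -57.0°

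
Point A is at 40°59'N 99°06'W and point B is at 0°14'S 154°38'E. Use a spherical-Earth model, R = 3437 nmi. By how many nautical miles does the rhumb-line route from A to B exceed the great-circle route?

172 nmi

Great circle: cos σ = sin φ₁ sin φ₂ + cos φ₁ cos φ₂ cos Δλ,  σ = 1.7866 rad → d_gc = 6140.5 nmi
Rhumb line: Δψ = -0.7896, q = Δφ/Δψ = 0.9111, d_rh = R√(Δφ²+q²Δλ²) = 6312.3 nmi
Excess = 6312.3 − 6140.5 = 171.8 ≈ 172 nmi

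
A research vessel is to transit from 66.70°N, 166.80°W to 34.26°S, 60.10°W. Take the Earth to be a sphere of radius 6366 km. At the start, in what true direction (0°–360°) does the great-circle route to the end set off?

90.3°

θ = atan2( sin Δλ·cos φ₂ ,  cos φ₁ sin φ₂ − sin φ₁ cos φ₂ cos Δλ )
  = atan2(+0.7916, -0.0045) = 90.33°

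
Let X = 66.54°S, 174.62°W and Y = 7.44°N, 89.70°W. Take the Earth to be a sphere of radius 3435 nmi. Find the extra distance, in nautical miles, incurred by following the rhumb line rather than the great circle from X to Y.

Great circle: cos σ = sin φ₁ sin φ₂ + cos φ₁ cos φ₂ cos Δλ,  σ = 1.6547 rad → d_gc = 5684.0 nmi
Rhumb line: Δψ = +1.7022, q = Δφ/Δψ = 0.7586, d_rh = R√(Δφ²+q²Δλ²) = 5881.0 nmi
Excess = 5881.0 − 5684.0 = 197.0 ≈ 197 nmi

197 nmi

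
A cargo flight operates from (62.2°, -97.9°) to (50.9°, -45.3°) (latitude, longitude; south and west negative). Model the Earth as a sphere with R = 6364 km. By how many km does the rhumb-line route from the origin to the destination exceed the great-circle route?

Great circle: cos σ = sin φ₁ sin φ₂ + cos φ₁ cos φ₂ cos Δλ,  σ = 0.5254 rad → d_gc = 3343.6 km
Rhumb line: Δψ = -0.3611, q = Δφ/Δψ = 0.5462, d_rh = R√(Δφ²+q²Δλ²) = 3429.0 km
Excess = 3429.0 − 3343.6 = 85.4 ≈ 85 km

85 km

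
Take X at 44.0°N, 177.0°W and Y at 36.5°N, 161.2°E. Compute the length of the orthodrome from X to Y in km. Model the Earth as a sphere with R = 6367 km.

Haversine: a = sin²(Δφ/2)+cos φ₁ cos φ₂ sin²(Δλ/2) = 0.02495;  σ = 2·atan2(√a,√(1−a))
σ = 18.178° → d = Rσ = 6367·0.31727 = 2020 km

2020 km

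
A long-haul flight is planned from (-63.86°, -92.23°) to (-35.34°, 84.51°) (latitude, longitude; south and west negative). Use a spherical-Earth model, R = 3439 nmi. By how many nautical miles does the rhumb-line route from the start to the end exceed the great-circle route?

Great circle: cos σ = sin φ₁ sin φ₂ + cos φ₁ cos φ₂ cos Δλ,  σ = 1.4096 rad → d_gc = 4847.7 nmi
Rhumb line: Δψ = +0.8003, q = Δφ/Δψ = 0.6220, d_rh = R√(Δφ²+q²Δλ²) = 6816.9 nmi
Excess = 6816.9 − 4847.7 = 1969.2 ≈ 1969 nmi

1969 nmi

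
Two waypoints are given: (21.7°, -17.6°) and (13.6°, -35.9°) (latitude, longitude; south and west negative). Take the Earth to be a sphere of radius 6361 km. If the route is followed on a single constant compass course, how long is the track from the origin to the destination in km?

Δψ = ln[tan(π/4+φ₂/2)/tan(π/4+φ₁/2)] = -0.1485;  Δφ = -0.1414 rad,  Δλ = -0.3194 rad
q = Δφ/Δψ = 0.9520
d = R·√(Δφ² + q²Δλ²) = 6361·0.33531 = 2133 km

2133 km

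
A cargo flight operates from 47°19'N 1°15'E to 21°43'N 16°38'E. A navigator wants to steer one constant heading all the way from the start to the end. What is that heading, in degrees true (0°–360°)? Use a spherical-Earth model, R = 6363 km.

Δψ = ln[tan(π/4+φ₂/2)/tan(π/4+φ₁/2)] = -0.5513
Δλ = +0.2685 rad (taken the short way round)
course = atan2(Δλ, Δψ) = 154.03°

154.0°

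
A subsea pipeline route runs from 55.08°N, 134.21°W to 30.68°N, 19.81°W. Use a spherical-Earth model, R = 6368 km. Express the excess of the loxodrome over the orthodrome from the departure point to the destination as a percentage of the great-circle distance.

Great circle: σ = 1.3541 rad → d_gc = Rσ = 8622.9 km
Rhumb: Δφ = -0.4259, Δλ = +1.9967, Δψ = -0.5936, q = Δφ/Δψ = 0.7174 → d_rh = R√(Δφ²+q²Δλ²) = 9516.2 km
Excess = (9516.2 − 8622.9) / 8622.9 = 893.3 / 8622.9 = 10.36% ≈ 10.4%

10.4%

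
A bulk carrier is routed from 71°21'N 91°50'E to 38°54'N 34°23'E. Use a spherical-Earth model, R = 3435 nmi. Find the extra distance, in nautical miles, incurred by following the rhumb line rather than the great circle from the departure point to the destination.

77 nmi

Great circle: cos σ = sin φ₁ sin φ₂ + cos φ₁ cos φ₂ cos Δλ,  σ = 0.7541 rad → d_gc = 2590.32 nmi
Rhumb line: Δψ = -1.0686, q = Δφ/Δψ = 0.5300, d_rh = R√(Δφ²+q²Δλ²) = 2667.78 nmi
Excess = 2667.78 − 2590.32 = 77.46 ≈ 77 nmi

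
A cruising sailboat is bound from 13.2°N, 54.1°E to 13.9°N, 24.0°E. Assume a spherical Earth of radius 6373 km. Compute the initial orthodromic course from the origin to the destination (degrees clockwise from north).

274.9°

N = sin Δλ·cos φ₂ = -0.4868;  D = cos φ₁ sin φ₂ − sin φ₁ cos φ₂ cos Δλ = +0.0421
initial course = atan2(N, D) = 274.94°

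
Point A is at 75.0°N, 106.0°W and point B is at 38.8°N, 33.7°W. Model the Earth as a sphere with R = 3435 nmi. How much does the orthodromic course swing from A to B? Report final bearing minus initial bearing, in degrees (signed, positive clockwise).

At departure: θ₁ = atan2(sin Δλ cos φ₂, cos φ₁ sin φ₂ − sin φ₁ cos φ₂ cos Δλ) = 95.13°
At arrival: θ₂ = atan2(sin Δλ cos φ₁, −cos φ₂ sin φ₁ + sin φ₂ cos φ₁ cos Δλ) = 160.68°
Δθ = θ₂ − θ₁ = +65.6°

+65.6°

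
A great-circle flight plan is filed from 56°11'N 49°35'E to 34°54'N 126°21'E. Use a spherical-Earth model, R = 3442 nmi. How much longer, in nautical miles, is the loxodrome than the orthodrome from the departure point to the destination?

Great circle: cos σ = sin φ₁ sin φ₂ + cos φ₁ cos φ₂ cos Δλ,  σ = 0.9523 rad → d_gc = 3277.7 nmi
Rhumb line: Δψ = -0.5401, q = Δφ/Δψ = 0.6878, d_rh = R√(Δφ²+q²Δλ²) = 3419.9 nmi
Excess = 3419.9 − 3277.7 = 142.2 ≈ 142 nmi

142 nmi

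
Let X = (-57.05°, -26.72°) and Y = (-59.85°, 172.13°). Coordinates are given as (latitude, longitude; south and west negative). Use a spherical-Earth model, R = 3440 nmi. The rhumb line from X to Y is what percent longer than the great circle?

Great circle: σ = 1.0848 rad → d_gc = Rσ = 3731.7 nmi
Rhumb: Δφ = -0.0489, Δλ = -2.8126, Δψ = -0.0935, q = Δφ/Δψ = 0.5229 → d_rh = R√(Δφ²+q²Δλ²) = 5062.2 nmi
Excess = (5062.2 − 3731.7) / 3731.7 = 1330.5 / 3731.7 = 35.654% ≈ 35.7%

35.7%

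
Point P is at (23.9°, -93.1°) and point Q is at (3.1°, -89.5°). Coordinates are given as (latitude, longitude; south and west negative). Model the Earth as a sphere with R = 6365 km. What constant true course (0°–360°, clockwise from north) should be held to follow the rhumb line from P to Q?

Meridional parts: M(φ₁)=+0.4298, M(φ₂)=+0.0541 → ΔM = -0.3757;  Δλ = +0.0628 rad
tan C = Δλ / ΔM = -0.1673 → C = 170.50°

170.5°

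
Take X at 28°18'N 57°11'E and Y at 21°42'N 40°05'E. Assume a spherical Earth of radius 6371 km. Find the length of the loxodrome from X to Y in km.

1872 km

Rhumb course C = atan2(Δλ, Δψ) with Δψ = ln[tan(π/4+φ₂/2)/tan(π/4+φ₁/2)] = -0.1272, Δλ = -0.2985 → C = 246.92°
d = R·|Δφ| / |cos C| = 6371·0.11519 / 0.39208 = 1872 km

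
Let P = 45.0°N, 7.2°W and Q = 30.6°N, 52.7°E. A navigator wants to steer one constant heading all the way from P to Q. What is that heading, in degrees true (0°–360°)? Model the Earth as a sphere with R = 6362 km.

107.0°

Δψ = ln[tan(π/4+φ₂/2)/tan(π/4+φ₁/2)] = -0.3199
Δλ = +1.0455 rad (taken the short way round)
course = atan2(Δλ, Δψ) = 107.02°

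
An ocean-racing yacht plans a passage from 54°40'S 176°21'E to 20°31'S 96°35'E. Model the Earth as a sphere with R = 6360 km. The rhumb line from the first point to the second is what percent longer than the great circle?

3.6%

Great circle: σ = 1.1787 rad → d_gc = Rσ = 7496.4 km
Rhumb: Δφ = +0.5960, Δλ = -1.3922, Δψ = +0.7781, q = Δφ/Δψ = 0.7660 → d_rh = R√(Δφ²+q²Δλ²) = 7769.6 km
Excess = (7769.6 − 7496.4) / 7496.4 = 273.2 / 7496.4 = 3.64% ≈ 3.6%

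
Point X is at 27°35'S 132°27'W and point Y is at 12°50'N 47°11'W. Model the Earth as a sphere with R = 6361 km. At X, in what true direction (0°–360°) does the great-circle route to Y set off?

76.5°

N = sin Δλ·cos φ₂ = +0.9717;  D = cos φ₁ sin φ₂ − sin φ₁ cos φ₂ cos Δλ = +0.2341
initial course = atan2(N, D) = 76.45°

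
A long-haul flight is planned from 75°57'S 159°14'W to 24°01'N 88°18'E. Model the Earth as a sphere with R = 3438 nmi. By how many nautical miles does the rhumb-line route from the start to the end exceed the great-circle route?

Great circle: cos σ = sin φ₁ sin φ₂ + cos φ₁ cos φ₂ cos Δλ,  σ = 2.0710 rad → d_gc = 7120.0 nmi
Rhumb line: Δψ = +2.5257, q = Δφ/Δψ = 0.6908, d_rh = R√(Δφ²+q²Δλ²) = 7596.9 nmi
Excess = 7596.9 − 7120.0 = 476.9 ≈ 477 nmi

477 nmi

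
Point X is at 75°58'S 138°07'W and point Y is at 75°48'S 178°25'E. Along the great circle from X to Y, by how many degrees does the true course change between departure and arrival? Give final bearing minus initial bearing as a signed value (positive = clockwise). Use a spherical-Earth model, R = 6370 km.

+42.3°

At departure: θ₁ = atan2(sin Δλ cos φ₂, cos φ₁ sin φ₂ − sin φ₁ cos φ₂ cos Δλ) = 249.72°
At arrival: θ₂ = atan2(sin Δλ cos φ₁, −cos φ₂ sin φ₁ + sin φ₂ cos φ₁ cos Δλ) = 291.99°
Δθ = θ₂ − θ₁ = +42.3°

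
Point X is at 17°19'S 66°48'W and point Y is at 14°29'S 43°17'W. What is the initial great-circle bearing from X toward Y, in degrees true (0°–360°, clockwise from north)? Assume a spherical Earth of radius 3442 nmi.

N = sin Δλ·cos φ₂ = +0.3863;  D = cos φ₁ sin φ₂ − sin φ₁ cos φ₂ cos Δλ = +0.0255
initial course = atan2(N, D) = 86.22°

86.2°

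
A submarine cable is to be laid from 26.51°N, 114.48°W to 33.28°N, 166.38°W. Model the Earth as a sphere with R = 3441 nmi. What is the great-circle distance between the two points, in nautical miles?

Haversine: a = sin²(Δφ/2)+cos φ₁ cos φ₂ sin²(Δλ/2) = 0.14673;  σ = 2·atan2(√a,√(1−a))
σ = 45.047° → d = Rσ = 3441·0.78621 = 2705 nmi

2705 nmi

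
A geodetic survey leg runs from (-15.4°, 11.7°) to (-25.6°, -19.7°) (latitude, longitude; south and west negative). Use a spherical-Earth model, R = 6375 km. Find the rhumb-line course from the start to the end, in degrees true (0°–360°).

Δψ = ln[tan(π/4+φ₂/2)/tan(π/4+φ₁/2)] = -0.1904
Δλ = -0.5480 rad (taken the short way round)
course = atan2(Δλ, Δψ) = 250.84°

250.8°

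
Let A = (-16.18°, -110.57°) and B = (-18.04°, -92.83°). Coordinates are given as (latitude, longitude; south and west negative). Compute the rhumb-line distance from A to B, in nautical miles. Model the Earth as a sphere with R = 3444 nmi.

1025 nmi

Rhumb course C = atan2(Δλ, Δψ) with Δψ = ln[tan(π/4+φ₂/2)/tan(π/4+φ₁/2)] = -0.0340, Δλ = +0.3096 → C = 96.26°
d = R·|Δφ| / |cos C| = 3444·0.03246 / 0.10905 = 1025 nmi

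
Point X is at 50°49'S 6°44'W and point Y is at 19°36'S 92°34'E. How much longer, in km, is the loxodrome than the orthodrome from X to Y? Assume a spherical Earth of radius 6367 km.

495 km

Great circle: cos σ = sin φ₁ sin φ₂ + cos φ₁ cos φ₂ cos Δλ,  σ = 1.4062 rad → d_gc = 8953.4 km
Rhumb line: Δψ = +0.6841, q = Δφ/Δψ = 0.7964, d_rh = R√(Δφ²+q²Δλ²) = 9448.3 km
Excess = 9448.3 − 8953.4 = 494.9 ≈ 495 km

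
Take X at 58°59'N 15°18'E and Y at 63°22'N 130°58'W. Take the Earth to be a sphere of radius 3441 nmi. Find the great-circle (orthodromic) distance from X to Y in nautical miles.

Haversine: a = sin²(Δφ/2)+cos φ₁ cos φ₂ sin²(Δλ/2) = 0.21301;  σ = 2·atan2(√a,√(1−a))
σ = 54.972° → d = Rσ = 3441·0.95944 = 3301 nmi

3301 nmi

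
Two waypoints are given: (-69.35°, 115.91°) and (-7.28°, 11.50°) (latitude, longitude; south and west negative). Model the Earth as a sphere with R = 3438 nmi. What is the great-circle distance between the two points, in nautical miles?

cos σ = sin φ₁ sin φ₂ + cos φ₁ cos φ₂ cos Δλ
      = sin(-69.35°)sin(-7.28°) + cos(-69.35°)cos(-7.28°)cos(-104.41°) = 0.0315
σ = 88.194° → d = Rσ = 3438·1.53927 = 5292 nmi

5292 nmi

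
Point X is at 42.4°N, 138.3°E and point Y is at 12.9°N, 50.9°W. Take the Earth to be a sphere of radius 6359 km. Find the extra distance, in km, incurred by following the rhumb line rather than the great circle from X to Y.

3053 km

Great circle: cos σ = sin φ₁ sin φ₂ + cos φ₁ cos φ₂ cos Δλ,  σ = 2.1652 rad → d_gc = 13768.5 km
Rhumb line: Δψ = -0.5915, q = Δφ/Δψ = 0.8704, d_rh = R√(Δφ²+q²Δλ²) = 16821.8 km
Excess = 16821.8 − 13768.5 = 3053.3 ≈ 3053 km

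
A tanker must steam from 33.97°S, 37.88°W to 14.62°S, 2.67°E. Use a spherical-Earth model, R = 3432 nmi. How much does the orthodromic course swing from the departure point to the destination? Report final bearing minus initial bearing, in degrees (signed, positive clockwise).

-17.5°

At departure: θ₁ = atan2(sin Δλ cos φ₂, cos φ₁ sin φ₂ − sin φ₁ cos φ₂ cos Δλ) = 72.24°
At arrival: θ₂ = atan2(sin Δλ cos φ₁, −cos φ₂ sin φ₁ + sin φ₂ cos φ₁ cos Δλ) = 54.71°
Δθ = θ₂ − θ₁ = -17.5°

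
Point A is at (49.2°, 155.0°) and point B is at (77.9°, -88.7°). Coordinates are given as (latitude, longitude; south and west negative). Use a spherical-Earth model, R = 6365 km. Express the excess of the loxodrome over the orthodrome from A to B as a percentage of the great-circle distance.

15.6%

Great circle: σ = 0.8237 rad → d_gc = Rσ = 5243.0 km
Rhumb: Δφ = +0.5009, Δλ = +2.0298, Δψ = +1.2553, q = Δφ/Δψ = 0.3990 → d_rh = R√(Δφ²+q²Δλ²) = 6061.7 km
Excess = (6061.7 − 5243.0) / 5243.0 = 818.7 / 5243.0 = 15.62% ≈ 15.6%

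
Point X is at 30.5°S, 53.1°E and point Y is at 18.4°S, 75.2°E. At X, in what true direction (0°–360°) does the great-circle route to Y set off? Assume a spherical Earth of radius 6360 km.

64.0°

θ = atan2( sin Δλ·cos φ₂ ,  cos φ₁ sin φ₂ − sin φ₁ cos φ₂ cos Δλ )
  = atan2(+0.3570, +0.1742) = 63.98°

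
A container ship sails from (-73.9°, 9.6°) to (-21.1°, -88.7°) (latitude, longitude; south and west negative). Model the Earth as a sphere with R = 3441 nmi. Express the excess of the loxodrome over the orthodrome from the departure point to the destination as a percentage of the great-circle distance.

Great circle: σ = 1.2571 rad → d_gc = Rσ = 4325.9 nmi
Rhumb: Δφ = +0.9215, Δλ = -1.7157, Δψ = +1.5791, q = Δφ/Δψ = 0.5836 → d_rh = R√(Δφ²+q²Δλ²) = 4682.5 nmi
Excess = (4682.5 − 4325.9) / 4325.9 = 356.6 / 4325.9 = 8.24% ≈ 8.2%

8.2%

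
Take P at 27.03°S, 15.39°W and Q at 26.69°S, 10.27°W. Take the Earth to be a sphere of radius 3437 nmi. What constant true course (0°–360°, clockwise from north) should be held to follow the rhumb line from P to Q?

Meridional parts: M(φ₁)=-0.4903, M(φ₂)=-0.4837 → ΔM = +0.0067;  Δλ = +0.0894 rad
tan C = Δλ / ΔM = +13.4341 → C = 85.74°

85.7°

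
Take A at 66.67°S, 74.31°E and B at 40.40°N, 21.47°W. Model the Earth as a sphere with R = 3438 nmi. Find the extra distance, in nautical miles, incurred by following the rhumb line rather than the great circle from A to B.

161 nmi

Great circle: cos σ = sin φ₁ sin φ₂ + cos φ₁ cos φ₂ cos Δλ,  σ = 2.2466 rad → d_gc = 7723.7 nmi
Rhumb line: Δψ = +2.3497, q = Δφ/Δψ = 0.7953, d_rh = R√(Δφ²+q²Δλ²) = 7884.7 nmi
Excess = 7884.7 − 7723.7 = 161.0 ≈ 161 nmi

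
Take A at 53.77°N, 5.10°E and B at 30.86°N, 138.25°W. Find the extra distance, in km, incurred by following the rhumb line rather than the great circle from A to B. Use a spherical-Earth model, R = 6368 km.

1886 km

Great circle: cos σ = sin φ₁ sin φ₂ + cos φ₁ cos φ₂ cos Δλ,  σ = 1.5641 rad → d_gc = 9960.0 km
Rhumb line: Δψ = -0.5507, q = Δφ/Δψ = 0.7261, d_rh = R√(Δφ²+q²Δλ²) = 11846.1 km
Excess = 11846.1 − 9960.0 = 1886.1 ≈ 1886 km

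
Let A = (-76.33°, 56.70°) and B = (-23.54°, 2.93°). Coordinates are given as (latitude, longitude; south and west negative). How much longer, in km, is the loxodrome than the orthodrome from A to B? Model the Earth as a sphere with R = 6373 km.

Great circle: cos σ = sin φ₁ sin φ₂ + cos φ₁ cos φ₂ cos Δλ,  σ = 1.0285 rad → d_gc = 6554.4 km
Rhumb line: Δψ = +1.6985, q = Δφ/Δψ = 0.5425, d_rh = R√(Δφ²+q²Δλ²) = 6708.5 km
Excess = 6708.5 − 6554.4 = 154.1 ≈ 154 km

154 km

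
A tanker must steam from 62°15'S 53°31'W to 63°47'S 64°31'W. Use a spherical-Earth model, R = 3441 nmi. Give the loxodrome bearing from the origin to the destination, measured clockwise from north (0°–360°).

Δψ = ln[tan(π/4+φ₂/2)/tan(π/4+φ₁/2)] = -0.0590
Δλ = -0.1920 rad (taken the short way round)
course = atan2(Δλ, Δψ) = 252.92°

252.9°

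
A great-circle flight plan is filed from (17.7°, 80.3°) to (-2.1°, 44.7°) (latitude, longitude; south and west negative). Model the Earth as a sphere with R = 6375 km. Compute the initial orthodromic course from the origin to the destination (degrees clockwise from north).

N = sin Δλ·cos φ₂ = -0.5817;  D = cos φ₁ sin φ₂ − sin φ₁ cos φ₂ cos Δλ = -0.2820
initial course = atan2(N, D) = 244.14°

244.1°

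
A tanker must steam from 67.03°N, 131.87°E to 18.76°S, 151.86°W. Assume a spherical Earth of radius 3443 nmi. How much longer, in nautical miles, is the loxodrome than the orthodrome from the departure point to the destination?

Great circle: cos σ = sin φ₁ sin φ₂ + cos φ₁ cos φ₂ cos Δλ,  σ = 1.7807 rad → d_gc = 6131.07 nmi
Rhumb line: Δψ = -1.9271, q = Δφ/Δψ = 0.7770, d_rh = R√(Δφ²+q²Δλ²) = 6265.61 nmi
Excess = 6265.61 − 6131.07 = 134.54 ≈ 135 nmi

135 nmi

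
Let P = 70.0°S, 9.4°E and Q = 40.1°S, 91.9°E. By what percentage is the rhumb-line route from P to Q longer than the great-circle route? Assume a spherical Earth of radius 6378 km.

Great circle: σ = 0.8770 rad → d_gc = Rσ = 5593.8 km
Rhumb: Δφ = +0.5219, Δλ = +1.4399, Δψ = +0.9702, q = Δφ/Δψ = 0.5379 → d_rh = R√(Δφ²+q²Δλ²) = 5956.3 km
Excess = (5956.3 − 5593.8) / 5593.8 = 362.5 / 5593.8 = 6.48% ≈ 6.5%

6.5%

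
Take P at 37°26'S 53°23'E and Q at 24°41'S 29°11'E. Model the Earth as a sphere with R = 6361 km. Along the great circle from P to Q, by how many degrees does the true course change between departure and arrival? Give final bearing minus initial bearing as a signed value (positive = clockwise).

+12.7°

Initial bearing θ₁ = atan2(sin Δλ cos φ₂, cos φ₁ sin φ₂ − sin φ₁ cos φ₂ cos Δλ) = 294.81°
Final bearing θ₂ = (initial bearing from the destination back to the start) + 180° = 307.51°
Δθ = θ₂ − θ₁ = +12.7°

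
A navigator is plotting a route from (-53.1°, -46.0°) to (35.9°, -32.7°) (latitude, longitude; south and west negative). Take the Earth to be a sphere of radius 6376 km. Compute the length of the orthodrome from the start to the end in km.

9987 km

cos σ = sin φ₁ sin φ₂ + cos φ₁ cos φ₂ cos Δλ
      = sin(-53.10°)sin(35.90°) + cos(-53.10°)cos(35.90°)cos(13.30°) = 0.0044
σ = 89.747° → d = Rσ = 6376·1.56639 = 9987 km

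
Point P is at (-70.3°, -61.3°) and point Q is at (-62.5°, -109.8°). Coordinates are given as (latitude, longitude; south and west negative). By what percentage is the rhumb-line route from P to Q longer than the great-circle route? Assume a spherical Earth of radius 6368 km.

Great circle: σ = 0.3533 rad → d_gc = Rσ = 2249.9 km
Rhumb: Δφ = +0.1361, Δλ = -0.8465, Δψ = +0.3431, q = Δφ/Δψ = 0.3968 → d_rh = R√(Δφ²+q²Δλ²) = 2307.8 km
Excess = (2307.8 − 2249.9) / 2249.9 = 57.9 / 2249.9 = 2.57% ≈ 2.6%

2.6%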